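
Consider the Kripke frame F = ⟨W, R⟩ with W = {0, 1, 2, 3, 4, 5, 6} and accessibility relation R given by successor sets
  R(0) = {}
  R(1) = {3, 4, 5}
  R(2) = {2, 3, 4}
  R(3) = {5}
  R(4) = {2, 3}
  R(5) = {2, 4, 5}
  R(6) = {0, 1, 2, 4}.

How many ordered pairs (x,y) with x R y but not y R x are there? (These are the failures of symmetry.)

12

Enumerating: (1,3), (1,4), (1,5), (2,3), (3,5), (4,3), (5,2), (5,4), (6,0), (6,1), (6,2), (6,4).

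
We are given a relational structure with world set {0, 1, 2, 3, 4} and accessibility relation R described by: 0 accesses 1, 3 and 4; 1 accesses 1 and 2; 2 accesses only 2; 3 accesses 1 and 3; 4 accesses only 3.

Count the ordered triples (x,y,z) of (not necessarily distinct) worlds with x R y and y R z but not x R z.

Enumerating: (0,1,2), (3,1,2), (4,3,1).

3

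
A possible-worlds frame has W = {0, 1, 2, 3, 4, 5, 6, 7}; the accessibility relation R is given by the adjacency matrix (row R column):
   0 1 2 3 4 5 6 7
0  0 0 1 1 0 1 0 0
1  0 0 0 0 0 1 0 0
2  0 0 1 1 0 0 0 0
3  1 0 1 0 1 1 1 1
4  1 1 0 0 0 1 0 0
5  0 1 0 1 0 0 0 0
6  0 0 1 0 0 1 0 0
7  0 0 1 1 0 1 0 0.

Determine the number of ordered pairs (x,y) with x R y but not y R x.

11

Enumerating: (0,2), (0,5), (3,4), (3,6), (4,0), (4,1), (4,5), (6,2), (6,5), (7,2), (7,5).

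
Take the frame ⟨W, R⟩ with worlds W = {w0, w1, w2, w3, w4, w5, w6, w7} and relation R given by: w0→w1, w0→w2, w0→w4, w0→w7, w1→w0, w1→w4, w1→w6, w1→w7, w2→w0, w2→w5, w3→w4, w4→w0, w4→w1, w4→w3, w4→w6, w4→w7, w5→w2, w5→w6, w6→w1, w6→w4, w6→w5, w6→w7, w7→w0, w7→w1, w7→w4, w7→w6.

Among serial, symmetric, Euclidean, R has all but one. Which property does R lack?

Serial: yes — every world has a successor (e.g. w0 R w1).
Symmetric: yes — every pair in R has its reverse in R.
Euclidean: no — w0 R w1 and w0 R w2, but not w1 R w2.
Only Euclidean fails.

Euclidean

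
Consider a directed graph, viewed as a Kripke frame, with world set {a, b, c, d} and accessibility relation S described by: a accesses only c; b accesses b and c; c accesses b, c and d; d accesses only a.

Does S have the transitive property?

No

Transitive: no — a S c and c S b, but not a S b.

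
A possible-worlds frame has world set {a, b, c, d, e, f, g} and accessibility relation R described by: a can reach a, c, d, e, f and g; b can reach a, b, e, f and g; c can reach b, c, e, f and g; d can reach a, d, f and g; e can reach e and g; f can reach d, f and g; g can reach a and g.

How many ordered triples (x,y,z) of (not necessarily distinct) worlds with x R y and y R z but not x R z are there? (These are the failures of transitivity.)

16

Enumerating: (a,c,b), (b,a,c), (b,a,d), (b,f,d), (c,b,a), (c,f,d), (c,g,a), (d,a,c), (d,a,e), (e,g,a), (f,d,a), (f,g,a), (g,a,c), (g,a,d), (g,a,e), (g,a,f).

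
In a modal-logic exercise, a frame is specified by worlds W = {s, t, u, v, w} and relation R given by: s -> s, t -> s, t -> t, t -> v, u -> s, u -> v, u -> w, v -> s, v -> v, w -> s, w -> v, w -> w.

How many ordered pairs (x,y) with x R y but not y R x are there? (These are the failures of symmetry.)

8

Enumerating: (t,s), (t,v), (u,s), (u,v), (u,w), (v,s), (w,s), (w,v).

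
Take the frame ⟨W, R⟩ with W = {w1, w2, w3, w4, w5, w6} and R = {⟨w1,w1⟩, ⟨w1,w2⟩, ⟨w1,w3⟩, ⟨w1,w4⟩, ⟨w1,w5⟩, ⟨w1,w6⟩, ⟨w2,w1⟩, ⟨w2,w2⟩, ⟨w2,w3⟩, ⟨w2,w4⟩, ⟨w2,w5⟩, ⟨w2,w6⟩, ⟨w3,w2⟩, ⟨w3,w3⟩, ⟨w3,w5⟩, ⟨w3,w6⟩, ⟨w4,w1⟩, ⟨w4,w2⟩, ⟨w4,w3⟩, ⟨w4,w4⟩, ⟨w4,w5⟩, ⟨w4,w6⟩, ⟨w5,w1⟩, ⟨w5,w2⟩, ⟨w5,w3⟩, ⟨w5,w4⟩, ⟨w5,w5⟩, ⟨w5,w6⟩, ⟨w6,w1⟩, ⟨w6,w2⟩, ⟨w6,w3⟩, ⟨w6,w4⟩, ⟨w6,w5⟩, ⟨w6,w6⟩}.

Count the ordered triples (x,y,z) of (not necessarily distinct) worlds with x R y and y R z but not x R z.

Enumerating: (w3,w2,w1), (w3,w2,w4), (w3,w5,w1), (w3,w5,w4), (w3,w6,w1), (w3,w6,w4).

6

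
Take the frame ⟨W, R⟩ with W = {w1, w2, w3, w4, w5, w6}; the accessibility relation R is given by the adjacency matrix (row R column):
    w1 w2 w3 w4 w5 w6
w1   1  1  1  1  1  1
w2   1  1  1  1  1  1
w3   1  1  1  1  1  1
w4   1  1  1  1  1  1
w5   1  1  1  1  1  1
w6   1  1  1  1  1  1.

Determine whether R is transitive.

Transitive: yes — every two-step R-path is closed by a direct edge.

Yes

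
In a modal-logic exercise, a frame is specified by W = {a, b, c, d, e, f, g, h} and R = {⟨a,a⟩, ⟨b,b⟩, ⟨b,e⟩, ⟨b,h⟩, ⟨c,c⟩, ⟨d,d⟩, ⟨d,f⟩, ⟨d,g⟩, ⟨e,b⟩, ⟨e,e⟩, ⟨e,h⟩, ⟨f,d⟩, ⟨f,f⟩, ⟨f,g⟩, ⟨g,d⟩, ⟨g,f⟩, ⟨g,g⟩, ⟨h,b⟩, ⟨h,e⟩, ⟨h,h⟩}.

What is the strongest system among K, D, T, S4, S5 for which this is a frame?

Serial (axiom D): yes — every world has a successor (e.g. a R a).
Reflexive (axiom T): yes — every world is R-related to itself.
Transitive (axiom 4): yes — every two-step R-path is closed by a direct edge.
Euclidean (axiom 5): yes — any two successors of a common world are R-related.
So F validates K, D, T, S4, S5. The strongest is S5.

S5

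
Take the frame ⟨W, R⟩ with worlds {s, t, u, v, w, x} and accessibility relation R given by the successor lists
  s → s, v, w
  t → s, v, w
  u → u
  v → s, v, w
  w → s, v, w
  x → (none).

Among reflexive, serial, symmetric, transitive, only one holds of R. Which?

Reflexive: no — t is not related to itself.
Serial: no — x has no R-successor.
Symmetric: no — t R s but not s R t.
Transitive: yes — every two-step R-path is closed by a direct edge.
Only transitive holds.

transitive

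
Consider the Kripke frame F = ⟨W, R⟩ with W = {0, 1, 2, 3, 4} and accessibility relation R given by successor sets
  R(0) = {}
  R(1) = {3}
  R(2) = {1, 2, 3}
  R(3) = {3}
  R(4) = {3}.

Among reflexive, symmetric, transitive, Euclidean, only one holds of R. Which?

Reflexive: no — 0 is not related to itself.
Symmetric: no — 1 R 3 but not 3 R 1.
Transitive: yes — every two-step R-path is closed by a direct edge.
Euclidean: no — 2 R 3 and 2 R 1, but not 3 R 1.
Only transitive holds.

transitive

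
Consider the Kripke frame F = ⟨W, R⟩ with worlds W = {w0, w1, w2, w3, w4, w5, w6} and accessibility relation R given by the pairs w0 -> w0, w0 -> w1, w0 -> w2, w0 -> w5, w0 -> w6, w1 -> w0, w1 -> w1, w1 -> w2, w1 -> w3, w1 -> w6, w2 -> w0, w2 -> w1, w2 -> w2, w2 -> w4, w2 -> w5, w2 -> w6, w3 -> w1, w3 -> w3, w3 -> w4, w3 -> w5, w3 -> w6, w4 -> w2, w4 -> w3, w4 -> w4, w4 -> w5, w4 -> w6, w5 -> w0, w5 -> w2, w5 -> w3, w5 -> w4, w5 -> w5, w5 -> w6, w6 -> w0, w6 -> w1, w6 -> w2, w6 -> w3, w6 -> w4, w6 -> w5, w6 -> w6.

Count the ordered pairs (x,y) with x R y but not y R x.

0

R is symmetric; there are no such tuples.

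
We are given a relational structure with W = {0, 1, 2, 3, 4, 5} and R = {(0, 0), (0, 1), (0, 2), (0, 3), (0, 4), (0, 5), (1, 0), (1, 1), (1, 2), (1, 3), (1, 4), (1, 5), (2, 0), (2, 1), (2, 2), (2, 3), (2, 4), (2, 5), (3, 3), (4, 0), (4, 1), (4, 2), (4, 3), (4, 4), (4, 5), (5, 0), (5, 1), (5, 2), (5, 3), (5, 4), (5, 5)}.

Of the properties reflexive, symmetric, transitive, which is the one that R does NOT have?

Reflexive: yes — every world is R-related to itself.
Symmetric: no — 0 R 3 but not 3 R 0.
Transitive: yes — every two-step R-path is closed by a direct edge.
Only symmetric fails.

symmetric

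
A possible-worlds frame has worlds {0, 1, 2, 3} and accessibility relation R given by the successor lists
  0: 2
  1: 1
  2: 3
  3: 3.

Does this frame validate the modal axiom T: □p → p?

Axiom T corresponds to the accessibility relation being reflexive.
Reflexive: no — 0 is not related to itself.

No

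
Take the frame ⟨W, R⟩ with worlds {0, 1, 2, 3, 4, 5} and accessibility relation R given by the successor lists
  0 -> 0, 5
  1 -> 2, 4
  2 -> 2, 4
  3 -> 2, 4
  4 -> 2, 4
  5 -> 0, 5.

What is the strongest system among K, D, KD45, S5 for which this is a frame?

Serial (axiom D): yes — every world has a successor (e.g. 0 R 0).
Euclidean (axiom 5): yes — any two successors of a common world are R-related.
Transitive (axiom 4): yes — every two-step R-path is closed by a direct edge.
Reflexive (axiom T): no — 1 is not related to itself.
So F validates K, D, KD45; S5 would additionally require R to be reflexive. The strongest is KD45.

KD45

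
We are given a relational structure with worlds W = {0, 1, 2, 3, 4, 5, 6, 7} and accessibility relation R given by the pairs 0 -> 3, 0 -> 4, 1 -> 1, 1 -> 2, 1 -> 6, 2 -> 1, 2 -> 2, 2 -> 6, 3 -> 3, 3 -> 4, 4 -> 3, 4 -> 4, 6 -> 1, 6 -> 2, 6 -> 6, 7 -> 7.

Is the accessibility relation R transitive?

Yes

Transitive: yes — every two-step R-path is closed by a direct edge.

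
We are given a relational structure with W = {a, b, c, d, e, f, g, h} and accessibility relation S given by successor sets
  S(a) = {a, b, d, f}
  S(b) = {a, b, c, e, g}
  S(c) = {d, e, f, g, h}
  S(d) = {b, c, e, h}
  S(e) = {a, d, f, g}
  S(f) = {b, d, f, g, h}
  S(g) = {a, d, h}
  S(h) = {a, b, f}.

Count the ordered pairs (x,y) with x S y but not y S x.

Enumerating: (a,d), (a,f), (b,c), (b,e), (b,g), (c,e), (c,f), (c,g), (c,h), (d,b), (d,h), (e,a), … and 10 more.
Total: 22.

22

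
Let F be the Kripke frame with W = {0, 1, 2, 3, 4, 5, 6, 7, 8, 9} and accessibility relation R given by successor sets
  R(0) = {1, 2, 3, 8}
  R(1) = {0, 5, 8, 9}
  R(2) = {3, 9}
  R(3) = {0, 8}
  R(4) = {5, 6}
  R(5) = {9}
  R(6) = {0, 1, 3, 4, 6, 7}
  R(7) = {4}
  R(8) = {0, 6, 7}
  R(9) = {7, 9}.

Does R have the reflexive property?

Reflexive: no — 0 is not related to itself.

No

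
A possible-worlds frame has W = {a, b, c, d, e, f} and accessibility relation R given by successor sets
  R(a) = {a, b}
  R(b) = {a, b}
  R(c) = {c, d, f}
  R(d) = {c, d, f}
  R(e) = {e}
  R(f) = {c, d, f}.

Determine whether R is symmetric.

Symmetric: yes — every pair in R has its reverse in R.

Yes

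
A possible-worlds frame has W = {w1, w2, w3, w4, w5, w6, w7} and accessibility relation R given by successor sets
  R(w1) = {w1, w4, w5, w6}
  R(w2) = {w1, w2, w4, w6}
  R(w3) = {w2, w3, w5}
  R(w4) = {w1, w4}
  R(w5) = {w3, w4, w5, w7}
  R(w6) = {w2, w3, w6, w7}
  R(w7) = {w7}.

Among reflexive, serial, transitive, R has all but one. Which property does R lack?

Reflexive: yes — every world is R-related to itself.
Serial: yes — every world has a successor (e.g. w1 R w1).
Transitive: no — w1 R w5 and w5 R w3, but not w1 R w3.
Only transitive fails.

transitive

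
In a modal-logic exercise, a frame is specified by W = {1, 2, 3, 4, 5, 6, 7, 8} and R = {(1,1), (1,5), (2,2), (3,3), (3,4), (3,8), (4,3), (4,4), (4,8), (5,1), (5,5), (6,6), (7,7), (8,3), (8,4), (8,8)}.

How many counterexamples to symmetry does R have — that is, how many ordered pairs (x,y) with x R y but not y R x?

0

R is symmetric; there are no such tuples.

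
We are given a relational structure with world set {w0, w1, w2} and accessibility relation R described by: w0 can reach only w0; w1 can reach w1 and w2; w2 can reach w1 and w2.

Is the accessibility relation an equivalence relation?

Yes

Reflexive: yes — every world is R-related to itself.
Symmetric: yes — every pair in R has its reverse in R.
Transitive: yes — every two-step R-path is closed by a direct edge.
So R is an equivalence relation.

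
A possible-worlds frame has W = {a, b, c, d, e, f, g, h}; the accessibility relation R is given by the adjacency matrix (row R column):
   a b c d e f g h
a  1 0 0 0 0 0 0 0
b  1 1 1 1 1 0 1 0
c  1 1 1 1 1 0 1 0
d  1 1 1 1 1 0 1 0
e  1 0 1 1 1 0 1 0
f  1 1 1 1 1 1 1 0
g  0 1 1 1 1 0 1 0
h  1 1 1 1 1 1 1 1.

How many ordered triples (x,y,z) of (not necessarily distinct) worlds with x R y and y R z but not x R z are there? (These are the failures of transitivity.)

Enumerating: (e,c,b), (e,d,b), (e,g,b), (g,b,a), (g,c,a), (g,d,a), (g,e,a).

7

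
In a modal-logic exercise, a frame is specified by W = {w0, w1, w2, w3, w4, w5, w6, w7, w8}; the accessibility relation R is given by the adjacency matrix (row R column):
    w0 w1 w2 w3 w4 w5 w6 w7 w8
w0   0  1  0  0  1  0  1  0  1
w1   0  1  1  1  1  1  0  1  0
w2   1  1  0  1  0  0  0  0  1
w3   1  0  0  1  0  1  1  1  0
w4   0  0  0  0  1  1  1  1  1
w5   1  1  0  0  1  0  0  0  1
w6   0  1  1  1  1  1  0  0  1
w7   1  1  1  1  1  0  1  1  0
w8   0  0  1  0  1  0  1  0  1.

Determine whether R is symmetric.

No

Symmetric: no — w0 R w1 but not w1 R w0.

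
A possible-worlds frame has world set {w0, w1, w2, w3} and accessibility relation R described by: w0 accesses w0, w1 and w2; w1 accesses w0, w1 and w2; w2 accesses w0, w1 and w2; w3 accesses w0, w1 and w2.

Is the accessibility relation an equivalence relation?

No

Reflexive: no — w3 is not related to itself.
Symmetric: no — w3 R w0 but not w0 R w3.
Transitive: yes — every two-step R-path is closed by a direct edge.
So R is not an equivalence relation.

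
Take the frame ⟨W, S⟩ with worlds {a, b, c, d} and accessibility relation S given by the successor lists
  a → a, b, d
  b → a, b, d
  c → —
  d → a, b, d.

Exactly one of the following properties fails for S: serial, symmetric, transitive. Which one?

serial

Serial: no — c has no S-successor.
Symmetric: yes — every pair in S has its reverse in S.
Transitive: yes — every two-step S-path is closed by a direct edge.
Only serial fails.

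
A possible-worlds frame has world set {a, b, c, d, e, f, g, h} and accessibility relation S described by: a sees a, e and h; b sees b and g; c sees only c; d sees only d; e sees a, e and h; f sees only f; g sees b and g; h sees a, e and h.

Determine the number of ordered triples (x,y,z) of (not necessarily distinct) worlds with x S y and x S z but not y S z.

S is Euclidean; there are no such tuples.

0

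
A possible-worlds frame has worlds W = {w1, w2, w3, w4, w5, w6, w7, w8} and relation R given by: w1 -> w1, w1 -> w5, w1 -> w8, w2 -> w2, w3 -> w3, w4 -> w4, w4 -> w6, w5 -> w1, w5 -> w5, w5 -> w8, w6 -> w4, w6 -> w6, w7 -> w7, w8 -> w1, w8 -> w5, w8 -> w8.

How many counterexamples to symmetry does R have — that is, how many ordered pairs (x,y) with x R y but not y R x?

0

R is symmetric; there are no such tuples.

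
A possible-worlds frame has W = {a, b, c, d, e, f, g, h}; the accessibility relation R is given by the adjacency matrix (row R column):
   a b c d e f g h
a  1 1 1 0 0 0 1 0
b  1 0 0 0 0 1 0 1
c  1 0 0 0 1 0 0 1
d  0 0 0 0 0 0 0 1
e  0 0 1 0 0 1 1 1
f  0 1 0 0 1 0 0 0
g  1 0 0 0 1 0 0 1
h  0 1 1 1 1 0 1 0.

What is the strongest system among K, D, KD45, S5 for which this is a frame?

D

Serial (axiom D): yes — every world has a successor (e.g. a R a).
Euclidean (axiom 5): no — a R b and a R c, but not b R c.
Transitive (axiom 4): no — a R b and b R f, but not a R f.
Reflexive (axiom T): no — b is not related to itself.
So F validates K, D; KD45 would additionally require R to be Euclidean and transitive. The strongest is D.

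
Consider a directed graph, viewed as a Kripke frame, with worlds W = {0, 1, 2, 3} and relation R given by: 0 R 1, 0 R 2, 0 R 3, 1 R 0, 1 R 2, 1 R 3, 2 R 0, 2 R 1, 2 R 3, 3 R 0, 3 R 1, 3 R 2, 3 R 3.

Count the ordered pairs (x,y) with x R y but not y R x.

R is symmetric; there are no such tuples.

0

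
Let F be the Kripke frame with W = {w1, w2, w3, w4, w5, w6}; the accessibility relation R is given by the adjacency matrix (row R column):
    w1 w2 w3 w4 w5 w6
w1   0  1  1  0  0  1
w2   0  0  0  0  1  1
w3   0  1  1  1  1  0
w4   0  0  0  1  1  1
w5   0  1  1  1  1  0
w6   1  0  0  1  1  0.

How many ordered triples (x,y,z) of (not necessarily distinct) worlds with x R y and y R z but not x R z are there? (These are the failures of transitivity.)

Enumerating: (w1,w2,w5), (w1,w3,w4), (w1,w3,w5), (w1,w6,w1), (w1,w6,w4), (w1,w6,w5), (w2,w5,w2), (w2,w5,w3), (w2,w5,w4), (w2,w6,w1), (w2,w6,w4), (w3,w2,w6), … and 12 more.
Total: 24.

24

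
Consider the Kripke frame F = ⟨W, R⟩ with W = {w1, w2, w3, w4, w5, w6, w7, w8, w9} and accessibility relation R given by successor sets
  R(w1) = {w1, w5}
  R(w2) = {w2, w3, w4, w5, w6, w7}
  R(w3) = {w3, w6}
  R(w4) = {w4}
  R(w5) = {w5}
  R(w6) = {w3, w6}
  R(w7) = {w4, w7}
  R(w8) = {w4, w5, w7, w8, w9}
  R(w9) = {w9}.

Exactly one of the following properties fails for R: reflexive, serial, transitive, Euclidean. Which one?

Euclidean

Reflexive: yes — every world is R-related to itself.
Serial: yes — every world has a successor (e.g. w1 R w1).
Transitive: yes — every two-step R-path is closed by a direct edge.
Euclidean: no — w2 R w3 and w2 R w4, but not w3 R w4.
Only Euclidean fails.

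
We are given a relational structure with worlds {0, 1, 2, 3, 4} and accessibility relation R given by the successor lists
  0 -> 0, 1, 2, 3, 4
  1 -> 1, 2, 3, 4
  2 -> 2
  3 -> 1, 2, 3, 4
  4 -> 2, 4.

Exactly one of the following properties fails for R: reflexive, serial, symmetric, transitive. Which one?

symmetric

Reflexive: yes — every world is R-related to itself.
Serial: yes — every world has a successor (e.g. 0 R 0).
Symmetric: no — 0 R 1 but not 1 R 0.
Transitive: yes — every two-step R-path is closed by a direct edge.
Only symmetric fails.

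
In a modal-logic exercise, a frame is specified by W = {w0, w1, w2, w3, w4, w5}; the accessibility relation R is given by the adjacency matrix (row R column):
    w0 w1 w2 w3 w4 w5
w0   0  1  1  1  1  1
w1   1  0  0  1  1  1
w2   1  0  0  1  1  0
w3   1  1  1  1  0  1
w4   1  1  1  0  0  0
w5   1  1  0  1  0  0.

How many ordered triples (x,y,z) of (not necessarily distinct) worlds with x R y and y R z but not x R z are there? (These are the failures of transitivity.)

Enumerating: (w0,w1,w0), (w0,w2,w0), (w0,w3,w0), (w0,w4,w0), (w0,w5,w0), (w1,w0,w1), (w1,w0,w2), (w1,w3,w1), (w1,w3,w2), (w1,w4,w1), (w1,w4,w2), (w1,w5,w1), … and 26 more.
Total: 38.

38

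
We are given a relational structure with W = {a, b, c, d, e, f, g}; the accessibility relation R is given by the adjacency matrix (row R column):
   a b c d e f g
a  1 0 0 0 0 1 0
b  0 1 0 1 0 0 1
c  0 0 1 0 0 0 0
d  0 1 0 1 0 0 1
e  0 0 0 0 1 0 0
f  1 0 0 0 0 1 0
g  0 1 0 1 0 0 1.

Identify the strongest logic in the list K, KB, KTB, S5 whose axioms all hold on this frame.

Symmetric (axiom B): yes — every pair in R has its reverse in R.
Reflexive (axiom T): yes — every world is R-related to itself.
Euclidean (axiom 5): yes — any two successors of a common world are R-related.
So F validates K, KB, KTB, S5. The strongest is S5.

S5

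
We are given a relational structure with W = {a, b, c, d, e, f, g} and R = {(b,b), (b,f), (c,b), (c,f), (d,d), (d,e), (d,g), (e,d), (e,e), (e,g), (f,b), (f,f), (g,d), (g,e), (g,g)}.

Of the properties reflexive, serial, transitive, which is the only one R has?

Reflexive: no — a is not related to itself.
Serial: no — a has no R-successor.
Transitive: yes — every two-step R-path is closed by a direct edge.
Only transitive holds.

transitive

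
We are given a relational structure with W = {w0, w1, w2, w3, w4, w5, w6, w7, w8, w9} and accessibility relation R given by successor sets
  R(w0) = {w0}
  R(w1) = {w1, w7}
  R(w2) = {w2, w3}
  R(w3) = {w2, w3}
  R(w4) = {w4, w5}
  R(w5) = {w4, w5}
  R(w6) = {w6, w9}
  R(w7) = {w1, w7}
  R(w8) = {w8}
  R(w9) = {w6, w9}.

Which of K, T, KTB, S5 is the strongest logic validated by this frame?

Reflexive (axiom T): yes — every world is R-related to itself.
Symmetric (axiom B): yes — every pair in R has its reverse in R.
Euclidean (axiom 5): yes — any two successors of a common world are R-related.
So F validates K, T, KTB, S5. The strongest is S5.

S5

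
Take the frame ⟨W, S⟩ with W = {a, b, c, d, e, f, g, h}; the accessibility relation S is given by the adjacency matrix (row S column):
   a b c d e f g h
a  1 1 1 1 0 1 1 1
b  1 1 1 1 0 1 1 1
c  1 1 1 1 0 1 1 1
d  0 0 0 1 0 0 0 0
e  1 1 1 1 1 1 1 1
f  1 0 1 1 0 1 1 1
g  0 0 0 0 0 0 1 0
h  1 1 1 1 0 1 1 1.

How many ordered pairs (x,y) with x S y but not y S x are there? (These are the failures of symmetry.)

Enumerating: (a,d), (a,g), (b,d), (b,f), (b,g), (c,d), (c,g), (e,a), (e,b), (e,c), (e,d), (e,f), (e,g), (e,h), (f,d), (f,g), (h,d), (h,g).

18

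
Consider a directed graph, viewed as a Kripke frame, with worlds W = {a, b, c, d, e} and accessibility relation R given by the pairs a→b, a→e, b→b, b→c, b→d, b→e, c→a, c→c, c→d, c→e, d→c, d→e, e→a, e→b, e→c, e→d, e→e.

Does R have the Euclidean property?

No

Euclidean: no — c R a and c R d, but not a R d.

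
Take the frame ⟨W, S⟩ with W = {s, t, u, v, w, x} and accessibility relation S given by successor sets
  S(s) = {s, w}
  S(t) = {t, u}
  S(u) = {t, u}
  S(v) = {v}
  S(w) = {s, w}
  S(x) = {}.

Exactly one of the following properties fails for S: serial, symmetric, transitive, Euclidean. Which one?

serial

Serial: no — x has no S-successor.
Symmetric: yes — every pair in S has its reverse in S.
Transitive: yes — every two-step S-path is closed by a direct edge.
Euclidean: yes — any two successors of a common world are S-related.
Only serial fails.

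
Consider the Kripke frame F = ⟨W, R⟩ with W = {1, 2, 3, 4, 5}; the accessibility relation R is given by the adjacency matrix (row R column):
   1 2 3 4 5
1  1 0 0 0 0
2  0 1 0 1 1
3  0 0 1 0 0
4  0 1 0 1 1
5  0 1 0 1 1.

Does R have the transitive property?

Transitive: yes — every two-step R-path is closed by a direct edge.

Yes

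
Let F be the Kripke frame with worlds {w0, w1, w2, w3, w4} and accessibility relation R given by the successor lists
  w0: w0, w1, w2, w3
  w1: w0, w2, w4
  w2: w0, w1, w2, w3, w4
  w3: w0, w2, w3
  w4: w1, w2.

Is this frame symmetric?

Symmetric: yes — every pair in R has its reverse in R.

Yes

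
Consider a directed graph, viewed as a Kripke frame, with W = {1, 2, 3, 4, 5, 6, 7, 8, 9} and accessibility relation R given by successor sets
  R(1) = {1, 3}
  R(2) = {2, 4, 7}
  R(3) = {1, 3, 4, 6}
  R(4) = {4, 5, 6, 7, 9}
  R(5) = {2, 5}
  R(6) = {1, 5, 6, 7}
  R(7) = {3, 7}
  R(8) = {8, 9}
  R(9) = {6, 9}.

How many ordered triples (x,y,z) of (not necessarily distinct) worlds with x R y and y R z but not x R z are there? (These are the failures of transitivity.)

26

Enumerating: (1,3,4), (1,3,6), (2,4,5), (2,4,6), (2,4,9), (2,7,3), (3,4,5), (3,4,7), (3,4,9), (3,6,5), (3,6,7), (4,5,2), … and 14 more.
Total: 26.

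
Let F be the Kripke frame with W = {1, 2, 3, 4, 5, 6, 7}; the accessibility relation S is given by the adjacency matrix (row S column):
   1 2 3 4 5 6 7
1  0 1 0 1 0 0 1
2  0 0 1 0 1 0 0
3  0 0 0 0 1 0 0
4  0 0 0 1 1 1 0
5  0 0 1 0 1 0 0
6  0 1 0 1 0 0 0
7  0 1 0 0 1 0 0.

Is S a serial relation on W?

Yes

Serial: yes — every world has a successor (e.g. 1 S 2).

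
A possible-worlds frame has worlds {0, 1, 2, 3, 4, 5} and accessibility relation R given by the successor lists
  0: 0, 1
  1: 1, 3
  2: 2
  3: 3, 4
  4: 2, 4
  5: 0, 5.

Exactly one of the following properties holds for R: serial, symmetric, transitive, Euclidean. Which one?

Serial: yes — every world has a successor (e.g. 0 R 0).
Symmetric: no — 0 R 1 but not 1 R 0.
Transitive: no — 0 R 1 and 1 R 3, but not 0 R 3.
Euclidean: no — 0 R 1 and 0 R 0, but not 1 R 0.
Only serial holds.

serial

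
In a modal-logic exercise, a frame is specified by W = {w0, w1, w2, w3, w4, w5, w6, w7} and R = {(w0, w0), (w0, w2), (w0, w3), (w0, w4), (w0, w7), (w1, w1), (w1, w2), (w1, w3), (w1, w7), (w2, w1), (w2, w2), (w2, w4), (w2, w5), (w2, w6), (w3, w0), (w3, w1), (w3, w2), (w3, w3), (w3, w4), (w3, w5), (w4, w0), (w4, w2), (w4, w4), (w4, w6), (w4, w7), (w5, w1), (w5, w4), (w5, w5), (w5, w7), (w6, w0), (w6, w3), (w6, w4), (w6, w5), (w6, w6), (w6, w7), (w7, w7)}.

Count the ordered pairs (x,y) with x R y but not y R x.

16

Enumerating: (w0,w2), (w0,w7), (w1,w7), (w2,w5), (w2,w6), (w3,w2), (w3,w4), (w3,w5), (w4,w7), (w5,w1), (w5,w4), (w5,w7), (w6,w0), (w6,w3), (w6,w5), (w6,w7).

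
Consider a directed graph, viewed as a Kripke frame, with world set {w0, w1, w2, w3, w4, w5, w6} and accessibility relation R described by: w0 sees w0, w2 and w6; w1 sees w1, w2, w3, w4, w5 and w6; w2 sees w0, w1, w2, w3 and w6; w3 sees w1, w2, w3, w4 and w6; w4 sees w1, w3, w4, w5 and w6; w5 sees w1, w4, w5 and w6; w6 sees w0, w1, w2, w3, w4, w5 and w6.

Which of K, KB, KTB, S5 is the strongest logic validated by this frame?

Symmetric (axiom B): yes — every pair in R has its reverse in R.
Reflexive (axiom T): yes — every world is R-related to itself.
Euclidean (axiom 5): no — w1 R w2 and w1 R w4, but not w2 R w4.
So F validates K, KB, KTB; S5 would additionally require R to be Euclidean. The strongest is KTB.

KTB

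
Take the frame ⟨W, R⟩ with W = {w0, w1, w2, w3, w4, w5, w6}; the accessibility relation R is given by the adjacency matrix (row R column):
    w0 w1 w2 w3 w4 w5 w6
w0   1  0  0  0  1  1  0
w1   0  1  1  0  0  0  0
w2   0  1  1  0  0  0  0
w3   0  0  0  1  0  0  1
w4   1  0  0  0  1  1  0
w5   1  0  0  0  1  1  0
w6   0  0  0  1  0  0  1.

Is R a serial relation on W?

Serial: yes — every world has a successor (e.g. w0 R w0).

Yes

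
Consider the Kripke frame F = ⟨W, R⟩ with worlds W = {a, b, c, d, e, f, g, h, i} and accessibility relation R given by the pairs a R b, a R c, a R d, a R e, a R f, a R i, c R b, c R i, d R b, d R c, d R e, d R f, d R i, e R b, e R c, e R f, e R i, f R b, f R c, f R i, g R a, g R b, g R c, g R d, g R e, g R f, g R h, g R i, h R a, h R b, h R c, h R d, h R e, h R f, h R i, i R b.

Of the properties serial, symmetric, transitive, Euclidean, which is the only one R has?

Serial: no — b has no R-successor.
Symmetric: no — a R b but not b R a.
Transitive: yes — every two-step R-path is closed by a direct edge.
Euclidean: no — a R b and a R c, but not b R c.
Only transitive holds.

transitive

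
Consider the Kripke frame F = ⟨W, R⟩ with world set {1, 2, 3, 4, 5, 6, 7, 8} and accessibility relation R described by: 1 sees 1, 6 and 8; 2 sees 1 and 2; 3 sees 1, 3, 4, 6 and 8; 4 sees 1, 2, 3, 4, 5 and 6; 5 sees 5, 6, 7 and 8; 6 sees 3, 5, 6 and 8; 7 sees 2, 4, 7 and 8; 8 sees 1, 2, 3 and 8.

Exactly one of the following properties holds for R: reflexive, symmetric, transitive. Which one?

Reflexive: yes — every world is R-related to itself.
Symmetric: no — 1 R 6 but not 6 R 1.
Transitive: no — 1 R 6 and 6 R 3, but not 1 R 3.
Only reflexive holds.

reflexive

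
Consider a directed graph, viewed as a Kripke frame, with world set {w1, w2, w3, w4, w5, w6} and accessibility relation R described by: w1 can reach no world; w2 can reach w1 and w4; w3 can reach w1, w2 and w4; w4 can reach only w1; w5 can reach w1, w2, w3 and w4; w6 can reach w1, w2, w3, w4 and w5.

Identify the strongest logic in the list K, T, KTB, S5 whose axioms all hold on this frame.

Reflexive (axiom T): no — w1 is not related to itself.
Symmetric (axiom B): no — w2 R w1 but not w1 R w2.
Euclidean (axiom 5): no — w2 R w1 and w2 R w4, but not w1 R w4.
So F validates K; T would additionally require R to be reflexive. The strongest is K.

K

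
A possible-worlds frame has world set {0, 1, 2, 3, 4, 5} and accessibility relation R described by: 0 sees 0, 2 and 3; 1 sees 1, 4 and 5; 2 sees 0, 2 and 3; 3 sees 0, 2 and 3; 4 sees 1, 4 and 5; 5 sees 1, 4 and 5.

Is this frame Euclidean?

Euclidean: yes — any two successors of a common world are R-related.

Yes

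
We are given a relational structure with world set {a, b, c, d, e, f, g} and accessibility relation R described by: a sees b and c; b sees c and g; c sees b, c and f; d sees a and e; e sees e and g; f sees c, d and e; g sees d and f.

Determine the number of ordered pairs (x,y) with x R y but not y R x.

Enumerating: (a,b), (a,c), (b,g), (d,a), (d,e), (e,g), (f,d), (f,e), (g,d), (g,f).

10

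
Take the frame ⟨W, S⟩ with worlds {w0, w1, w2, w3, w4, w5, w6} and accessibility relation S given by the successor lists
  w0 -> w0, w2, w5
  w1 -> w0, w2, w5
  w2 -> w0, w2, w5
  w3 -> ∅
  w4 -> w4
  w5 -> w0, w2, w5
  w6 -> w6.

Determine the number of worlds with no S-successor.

Enumerating: w3.

1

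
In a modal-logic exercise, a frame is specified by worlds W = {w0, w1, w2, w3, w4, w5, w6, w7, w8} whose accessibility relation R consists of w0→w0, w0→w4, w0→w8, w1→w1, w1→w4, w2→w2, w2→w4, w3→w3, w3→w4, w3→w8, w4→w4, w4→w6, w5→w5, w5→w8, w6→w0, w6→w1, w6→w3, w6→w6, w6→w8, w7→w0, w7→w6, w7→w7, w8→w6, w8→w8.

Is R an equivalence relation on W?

Reflexive: yes — every world is R-related to itself.
Symmetric: no — w0 R w4 but not w4 R w0.
Transitive: no — w0 R w4 and w4 R w6, but not w0 R w6.
So R is not an equivalence relation.

No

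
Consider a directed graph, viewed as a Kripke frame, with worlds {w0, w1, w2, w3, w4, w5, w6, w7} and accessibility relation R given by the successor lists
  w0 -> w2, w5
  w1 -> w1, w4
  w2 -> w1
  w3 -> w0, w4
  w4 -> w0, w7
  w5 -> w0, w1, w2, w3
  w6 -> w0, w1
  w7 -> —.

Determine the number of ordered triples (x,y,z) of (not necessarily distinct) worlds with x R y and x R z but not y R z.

Enumerating: (w0,w2,w2), (w0,w2,w5), (w0,w5,w5), (w1,w4,w1), (w1,w4,w4), (w3,w0,w0), (w3,w0,w4), (w3,w4,w4), (w4,w0,w0), (w4,w0,w7), (w4,w7,w0), (w4,w7,w7), … and 15 more.
Total: 27.

27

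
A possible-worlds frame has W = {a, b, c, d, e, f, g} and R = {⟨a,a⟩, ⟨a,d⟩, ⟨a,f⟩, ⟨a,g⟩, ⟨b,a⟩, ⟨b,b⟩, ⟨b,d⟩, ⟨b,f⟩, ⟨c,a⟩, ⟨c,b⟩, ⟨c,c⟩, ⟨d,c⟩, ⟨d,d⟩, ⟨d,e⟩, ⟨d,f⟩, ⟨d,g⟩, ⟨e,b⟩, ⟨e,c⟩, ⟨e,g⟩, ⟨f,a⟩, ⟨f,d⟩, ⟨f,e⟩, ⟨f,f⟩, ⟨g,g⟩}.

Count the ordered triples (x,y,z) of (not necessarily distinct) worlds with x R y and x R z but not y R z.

36

Enumerating: (a,d,a), (a,f,g), (a,g,a), (a,g,d), (a,g,f), (b,a,b), (b,d,a), (b,d,b), (b,f,b), (c,a,b), (c,a,c), (c,b,c), … and 24 more.
Total: 36.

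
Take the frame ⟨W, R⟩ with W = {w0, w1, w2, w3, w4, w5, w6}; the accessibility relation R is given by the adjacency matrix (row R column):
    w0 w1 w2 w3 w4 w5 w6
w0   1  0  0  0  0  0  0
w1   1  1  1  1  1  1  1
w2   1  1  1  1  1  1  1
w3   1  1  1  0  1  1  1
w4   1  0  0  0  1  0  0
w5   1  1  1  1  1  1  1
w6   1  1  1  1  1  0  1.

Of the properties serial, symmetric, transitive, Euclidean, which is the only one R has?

serial

Serial: yes — every world has a successor (e.g. w0 R w0).
Symmetric: no — w1 R w0 but not w0 R w1.
Transitive: no — w6 R w1 and w1 R w5, but not w6 R w5.
Euclidean: no — w1 R w0 and w1 R w2, but not w0 R w2.
Only serial holds.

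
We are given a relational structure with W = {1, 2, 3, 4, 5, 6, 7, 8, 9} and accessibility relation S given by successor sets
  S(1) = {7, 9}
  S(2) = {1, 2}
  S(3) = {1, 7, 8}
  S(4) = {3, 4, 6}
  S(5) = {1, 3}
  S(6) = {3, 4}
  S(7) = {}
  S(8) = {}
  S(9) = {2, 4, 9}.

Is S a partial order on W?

No

Reflexive: no — 1 is not related to itself.
Transitive: no — 1 S 9 and 9 S 2, but not 1 S 2.
Antisymmetric: no — 4 S 6 and 6 S 4 with 4 ≠ 6.
So S is not a partial order.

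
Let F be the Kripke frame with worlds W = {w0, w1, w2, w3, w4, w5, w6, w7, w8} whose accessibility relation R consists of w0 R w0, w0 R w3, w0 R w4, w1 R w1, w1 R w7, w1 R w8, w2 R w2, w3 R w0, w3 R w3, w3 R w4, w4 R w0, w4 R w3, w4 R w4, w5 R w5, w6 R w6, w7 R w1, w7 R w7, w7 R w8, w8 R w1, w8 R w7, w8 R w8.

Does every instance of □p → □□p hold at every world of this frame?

Axiom 4 corresponds to the accessibility relation being transitive.
Transitive: yes — every two-step R-path is closed by a direct edge.

Yes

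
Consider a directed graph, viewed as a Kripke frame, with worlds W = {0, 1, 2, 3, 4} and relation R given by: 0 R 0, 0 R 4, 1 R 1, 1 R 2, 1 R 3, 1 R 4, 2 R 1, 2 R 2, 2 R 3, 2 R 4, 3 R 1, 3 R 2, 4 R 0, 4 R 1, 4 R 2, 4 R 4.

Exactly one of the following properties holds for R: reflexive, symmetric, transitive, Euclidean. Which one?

Reflexive: no — 3 is not related to itself.
Symmetric: yes — every pair in R has its reverse in R.
Transitive: no — 0 R 4 and 4 R 1, but not 0 R 1.
Euclidean: no — 1 R 3 and 1 R 4, but not 3 R 4.
Only symmetric holds.

symmetric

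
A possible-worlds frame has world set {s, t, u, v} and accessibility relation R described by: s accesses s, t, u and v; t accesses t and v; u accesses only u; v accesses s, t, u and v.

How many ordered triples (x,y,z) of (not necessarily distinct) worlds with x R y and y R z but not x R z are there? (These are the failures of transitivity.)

Enumerating: (t,v,s), (t,v,u).

2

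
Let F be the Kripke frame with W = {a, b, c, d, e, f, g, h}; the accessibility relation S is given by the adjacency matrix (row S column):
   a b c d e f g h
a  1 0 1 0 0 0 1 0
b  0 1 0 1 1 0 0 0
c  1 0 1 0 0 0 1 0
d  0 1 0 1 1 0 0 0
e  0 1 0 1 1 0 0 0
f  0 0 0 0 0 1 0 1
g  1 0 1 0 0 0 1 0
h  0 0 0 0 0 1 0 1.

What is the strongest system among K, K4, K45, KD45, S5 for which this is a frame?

S5

Transitive (axiom 4): yes — every two-step S-path is closed by a direct edge.
Euclidean (axiom 5): yes — any two successors of a common world are S-related.
Serial (axiom D): yes — every world has a successor (e.g. a S a).
Reflexive (axiom T): yes — every world is S-related to itself.
So F validates K, K4, K45, KD45, S5. The strongest is S5.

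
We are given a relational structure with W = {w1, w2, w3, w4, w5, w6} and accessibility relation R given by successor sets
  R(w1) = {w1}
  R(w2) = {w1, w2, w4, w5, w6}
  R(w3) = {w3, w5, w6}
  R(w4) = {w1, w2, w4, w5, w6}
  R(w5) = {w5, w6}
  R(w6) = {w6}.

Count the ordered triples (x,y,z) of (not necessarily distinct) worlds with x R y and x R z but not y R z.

Enumerating: (w2,w1,w2), (w2,w1,w4), (w2,w1,w5), (w2,w1,w6), (w2,w5,w1), (w2,w5,w2), (w2,w5,w4), (w2,w6,w1), (w2,w6,w2), (w2,w6,w4), (w2,w6,w5), (w3,w5,w3), … and 14 more.
Total: 26.

26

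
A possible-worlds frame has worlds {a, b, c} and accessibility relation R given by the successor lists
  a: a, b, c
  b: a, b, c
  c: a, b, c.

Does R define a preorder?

Yes

Reflexive: yes — every world is R-related to itself.
Transitive: yes — every two-step R-path is closed by a direct edge.
So R is a preorder.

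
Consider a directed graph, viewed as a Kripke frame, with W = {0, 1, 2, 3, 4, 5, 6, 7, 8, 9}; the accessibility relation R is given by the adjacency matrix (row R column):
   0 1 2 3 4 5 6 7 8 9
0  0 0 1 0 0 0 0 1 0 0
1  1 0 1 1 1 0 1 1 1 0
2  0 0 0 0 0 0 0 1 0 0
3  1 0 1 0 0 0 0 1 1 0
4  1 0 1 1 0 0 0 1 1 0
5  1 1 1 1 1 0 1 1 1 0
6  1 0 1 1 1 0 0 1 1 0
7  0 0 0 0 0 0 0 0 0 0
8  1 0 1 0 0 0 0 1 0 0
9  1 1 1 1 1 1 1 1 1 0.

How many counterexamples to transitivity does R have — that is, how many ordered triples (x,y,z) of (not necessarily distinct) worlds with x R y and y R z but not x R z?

0

R is transitive; there are no such tuples.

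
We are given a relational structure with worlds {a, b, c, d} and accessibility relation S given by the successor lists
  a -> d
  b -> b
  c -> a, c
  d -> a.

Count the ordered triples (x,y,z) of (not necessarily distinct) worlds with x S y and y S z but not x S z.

Enumerating: (a,d,a), (c,a,d), (d,a,d).

3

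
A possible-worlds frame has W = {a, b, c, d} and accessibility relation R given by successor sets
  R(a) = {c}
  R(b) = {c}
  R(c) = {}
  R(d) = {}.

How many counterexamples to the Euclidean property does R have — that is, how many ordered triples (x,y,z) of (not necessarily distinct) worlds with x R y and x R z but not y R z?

Enumerating: (a,c,c), (b,c,c).

2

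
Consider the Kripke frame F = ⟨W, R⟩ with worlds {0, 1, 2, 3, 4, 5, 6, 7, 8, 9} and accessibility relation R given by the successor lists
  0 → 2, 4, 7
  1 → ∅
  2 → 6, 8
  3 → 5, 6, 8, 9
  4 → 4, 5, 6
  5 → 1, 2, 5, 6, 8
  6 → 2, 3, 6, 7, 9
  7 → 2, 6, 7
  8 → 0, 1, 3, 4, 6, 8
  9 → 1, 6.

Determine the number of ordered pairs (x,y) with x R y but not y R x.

18

Enumerating: (0,2), (0,4), (0,7), (2,8), (3,5), (3,9), (4,5), (4,6), (5,1), (5,2), (5,6), (5,8), (7,2), (8,0), (8,1), (8,4), (8,6), (9,1).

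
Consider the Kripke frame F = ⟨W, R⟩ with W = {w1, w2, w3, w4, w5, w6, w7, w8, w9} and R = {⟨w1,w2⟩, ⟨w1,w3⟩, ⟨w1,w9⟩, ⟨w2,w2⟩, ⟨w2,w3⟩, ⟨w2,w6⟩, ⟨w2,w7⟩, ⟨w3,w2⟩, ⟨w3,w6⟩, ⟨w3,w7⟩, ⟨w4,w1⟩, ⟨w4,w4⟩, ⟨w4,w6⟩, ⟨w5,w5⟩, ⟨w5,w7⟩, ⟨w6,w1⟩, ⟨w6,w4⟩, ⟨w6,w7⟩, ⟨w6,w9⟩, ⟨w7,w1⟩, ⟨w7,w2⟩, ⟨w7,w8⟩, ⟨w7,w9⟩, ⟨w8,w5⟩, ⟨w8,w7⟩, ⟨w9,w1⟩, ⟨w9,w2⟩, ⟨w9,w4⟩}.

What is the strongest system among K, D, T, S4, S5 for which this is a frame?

D

Serial (axiom D): yes — every world has a successor (e.g. w1 R w2).
Reflexive (axiom T): no — w1 is not related to itself.
Transitive (axiom 4): no — w1 R w2 and w2 R w6, but not w1 R w6.
Euclidean (axiom 5): no — w1 R w2 and w1 R w9, but not w2 R w9.
So F validates K, D; T would additionally require R to be reflexive. The strongest is D.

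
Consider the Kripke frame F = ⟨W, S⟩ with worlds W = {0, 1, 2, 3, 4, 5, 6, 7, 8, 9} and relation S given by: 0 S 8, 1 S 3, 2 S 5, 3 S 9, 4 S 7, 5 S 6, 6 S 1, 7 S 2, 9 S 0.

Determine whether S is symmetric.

Symmetric: no — 0 S 8 but not 8 S 0.

No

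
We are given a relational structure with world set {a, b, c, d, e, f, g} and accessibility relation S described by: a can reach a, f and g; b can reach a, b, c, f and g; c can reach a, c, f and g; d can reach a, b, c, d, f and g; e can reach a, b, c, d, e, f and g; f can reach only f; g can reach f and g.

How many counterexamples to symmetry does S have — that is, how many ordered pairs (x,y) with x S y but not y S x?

21

Enumerating: (a,f), (a,g), (b,a), (b,c), (b,f), (b,g), (c,a), (c,f), (c,g), (d,a), (d,b), (d,c), … and 9 more.
Total: 21.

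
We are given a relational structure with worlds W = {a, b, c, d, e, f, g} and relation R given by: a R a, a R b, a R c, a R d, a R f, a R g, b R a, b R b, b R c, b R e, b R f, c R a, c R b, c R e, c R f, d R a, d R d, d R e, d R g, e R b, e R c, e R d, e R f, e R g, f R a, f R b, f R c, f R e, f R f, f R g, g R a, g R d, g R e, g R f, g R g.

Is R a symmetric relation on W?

Yes

Symmetric: yes — every pair in R has its reverse in R.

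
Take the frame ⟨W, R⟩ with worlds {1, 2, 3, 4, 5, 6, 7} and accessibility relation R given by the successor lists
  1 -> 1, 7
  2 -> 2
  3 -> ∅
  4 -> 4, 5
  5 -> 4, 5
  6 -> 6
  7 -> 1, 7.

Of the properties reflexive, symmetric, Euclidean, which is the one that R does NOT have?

Reflexive: no — 3 is not related to itself.
Symmetric: yes — every pair in R has its reverse in R.
Euclidean: yes — any two successors of a common world are R-related.
Only reflexive fails.

reflexive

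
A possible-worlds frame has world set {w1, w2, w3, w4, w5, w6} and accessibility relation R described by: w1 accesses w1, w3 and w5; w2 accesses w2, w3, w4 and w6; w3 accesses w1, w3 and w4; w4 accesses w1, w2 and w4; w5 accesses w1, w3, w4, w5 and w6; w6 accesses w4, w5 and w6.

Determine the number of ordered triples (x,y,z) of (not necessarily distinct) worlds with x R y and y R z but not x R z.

17

Enumerating: (w1,w3,w4), (w1,w5,w4), (w1,w5,w6), (w2,w3,w1), (w2,w4,w1), (w2,w6,w5), (w3,w1,w5), (w3,w4,w2), (w4,w1,w3), (w4,w1,w5), (w4,w2,w3), (w4,w2,w6), (w5,w4,w2), (w6,w4,w1), (w6,w4,w2), (w6,w5,w1), (w6,w5,w3).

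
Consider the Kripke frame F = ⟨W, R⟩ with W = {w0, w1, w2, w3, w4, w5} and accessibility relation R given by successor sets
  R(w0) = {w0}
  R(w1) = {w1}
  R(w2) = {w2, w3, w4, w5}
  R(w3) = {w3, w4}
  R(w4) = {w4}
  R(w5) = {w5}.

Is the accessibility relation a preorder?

Yes

Reflexive: yes — every world is R-related to itself.
Transitive: yes — every two-step R-path is closed by a direct edge.
So R is a preorder.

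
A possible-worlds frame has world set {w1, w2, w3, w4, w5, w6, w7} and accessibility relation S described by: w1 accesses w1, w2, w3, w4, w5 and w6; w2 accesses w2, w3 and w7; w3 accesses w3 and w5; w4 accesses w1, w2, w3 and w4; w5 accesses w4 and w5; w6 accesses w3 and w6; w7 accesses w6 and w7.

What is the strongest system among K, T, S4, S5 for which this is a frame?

Reflexive (axiom T): yes — every world is S-related to itself.
Transitive (axiom 4): no — w1 S w2 and w2 S w7, but not w1 S w7.
Euclidean (axiom 5): no — w1 S w2 and w1 S w4, but not w2 S w4.
So F validates K, T; S4 would additionally require S to be transitive. The strongest is T.

T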